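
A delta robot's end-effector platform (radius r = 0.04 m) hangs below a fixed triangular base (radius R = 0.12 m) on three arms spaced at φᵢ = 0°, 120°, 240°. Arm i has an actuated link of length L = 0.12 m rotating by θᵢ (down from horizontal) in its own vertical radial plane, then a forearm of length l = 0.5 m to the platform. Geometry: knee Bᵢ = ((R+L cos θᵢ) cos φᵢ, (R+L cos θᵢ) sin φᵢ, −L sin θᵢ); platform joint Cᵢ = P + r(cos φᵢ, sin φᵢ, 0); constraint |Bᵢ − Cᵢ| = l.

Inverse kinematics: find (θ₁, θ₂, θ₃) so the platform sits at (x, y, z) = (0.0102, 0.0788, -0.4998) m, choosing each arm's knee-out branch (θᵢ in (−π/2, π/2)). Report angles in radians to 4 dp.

rotate P by −φ1: (0.0102, 0.0788, -0.4998)
  A=0.0698, B=-0.4998, C=(l²−L²−A²−y'²−z²)/(2L)=-0.1053
  γ=atan2(-0.4998,0.0698)=-1.4320;  ψ=arccos(-0.2087)=1.7811;  θ1=γ+ψ≈0.3490
φ2=120.0° → target in arm frame (0.0631, -0.0482)
  A=0.0169, B=-0.4998, C=(l²−L²−A²−y'²−z²)/(2L)=-0.0700
  √(A²+B²)=0.5001;  θ2 = -1.5371+1.7113 ≈ 0.1742
φ3=240.0° → target in arm frame (-0.0733, -0.0306)
  A=0.1533, B=-0.4998, C=(l²−L²−A²−y'²−z²)/(2L)=-0.1610
  √(A²+B²)=0.5228;  θ3 = -1.2731+1.8839 ≈ 0.6108

θ₁ = 0.3490, θ₂ = 0.1742, θ₃ = 0.6108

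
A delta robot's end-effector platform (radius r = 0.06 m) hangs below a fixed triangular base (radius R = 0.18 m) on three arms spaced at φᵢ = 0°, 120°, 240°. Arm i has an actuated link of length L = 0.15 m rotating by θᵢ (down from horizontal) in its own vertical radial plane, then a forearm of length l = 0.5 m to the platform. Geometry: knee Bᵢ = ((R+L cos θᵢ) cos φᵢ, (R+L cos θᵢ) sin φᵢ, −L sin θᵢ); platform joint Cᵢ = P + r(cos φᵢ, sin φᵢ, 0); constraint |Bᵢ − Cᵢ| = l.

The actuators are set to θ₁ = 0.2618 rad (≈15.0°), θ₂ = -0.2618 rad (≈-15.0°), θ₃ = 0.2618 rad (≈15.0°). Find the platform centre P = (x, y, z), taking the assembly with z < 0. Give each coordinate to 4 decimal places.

(-0.0417, 0.0723, -0.4271)

arm 1 at φ=0.0°: e+L cos θ1 = 0.2649;  S1 = (0.2649, 0.0000, -0.0388)
S2 = (0.2649·cos120.0°, 0.2649·sin120.0°, 0.0388) = (-0.1324, 0.2294, 0.0388)
S3 = (0.2649·cos240.0°, 0.2649·sin240.0°, -0.0388) = (-0.1324, -0.2294, -0.0388)
eliminate P² terms by subtracting sphere 1 from 2 and 3
plane₁₂: -0.7947x+0.4588y+0.1553z = 0.0000
det = 0.7292;  x = 0.0000+0.0977z,  y = 0.0000+-0.1692z
into |P−S₁|² = l²: 1.0382z² + 0.0259z + -0.1783 = 0;  Δ = 0.7412;  z = -0.4271 or 0.4022 → z<0 root = -0.4271
x = -0.0417, y = 0.0723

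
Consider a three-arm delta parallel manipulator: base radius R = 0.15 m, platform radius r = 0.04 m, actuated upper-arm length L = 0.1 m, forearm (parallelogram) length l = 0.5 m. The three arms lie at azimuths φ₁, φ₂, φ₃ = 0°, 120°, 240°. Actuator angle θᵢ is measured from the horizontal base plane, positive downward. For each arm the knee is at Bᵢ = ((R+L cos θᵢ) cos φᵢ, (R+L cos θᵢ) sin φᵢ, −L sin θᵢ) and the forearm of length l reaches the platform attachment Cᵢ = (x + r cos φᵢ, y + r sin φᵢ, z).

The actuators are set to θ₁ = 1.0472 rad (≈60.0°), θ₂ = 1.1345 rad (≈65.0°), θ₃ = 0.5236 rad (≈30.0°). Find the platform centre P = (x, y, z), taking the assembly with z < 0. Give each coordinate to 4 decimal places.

(-0.0352, -0.0860, -0.5388)

O1 = (0.1600·cos0.0°, 0.1600·sin0.0°, -0.0866) = (0.1600, 0.0000, -0.0866)
arm 2 at φ=120.0°: ρ2 = 0.1523;  O2 = (-0.0761, 0.1319, -0.0906)
arm 3 at φ=240.0°: ρ3 = 0.1966;  O3 = (-0.0983, -0.1703, -0.0500)
|O₂|²−|O₁|² = -0.0017;  |O₃|²−|O₁|² = 0.0081
[-0.4723 0.2637 -0.0081]·P = -0.0017;  [-0.5166 -0.3405 0.0732]·P = 0.0081
Cramer: x(z) = -0.0052+0.0558z;  y(z) = -0.0158+0.1304z
quadratic in z: (1.0201)z²+(0.1507)z+(-0.2150)=0, √Δ=0.9486 → z ∈ {-0.5388, 0.3911}; z = -0.5388 (taking z<0)
x = -0.0352, y = -0.0860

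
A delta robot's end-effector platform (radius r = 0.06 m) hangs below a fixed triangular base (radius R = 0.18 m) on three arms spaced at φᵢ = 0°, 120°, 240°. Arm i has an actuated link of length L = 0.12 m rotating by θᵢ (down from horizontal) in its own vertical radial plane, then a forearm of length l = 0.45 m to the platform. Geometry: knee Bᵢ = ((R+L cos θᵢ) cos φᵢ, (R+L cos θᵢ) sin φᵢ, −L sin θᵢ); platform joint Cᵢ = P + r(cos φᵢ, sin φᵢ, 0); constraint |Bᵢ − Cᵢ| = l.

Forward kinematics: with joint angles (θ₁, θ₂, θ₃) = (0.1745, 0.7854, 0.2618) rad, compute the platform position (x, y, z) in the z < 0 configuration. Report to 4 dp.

(0.0542, -0.0719, -0.4252)

S1 = (0.2382·cos0.0°, 0.2382·sin0.0°, -0.0208) = (0.2382, 0.0000, -0.0208)
S2 = (0.2049·cos120.0°, 0.2049·sin120.0°, -0.0849) = (-0.1024, 0.1774, -0.0849)
φ3=240.0°: virtual centre (-0.1180, -0.2043, -0.0311), radius l
|S₂|²−|S₁|² = -0.0080;  |S₃|²−|S₁|² = -0.0005
linear system: -0.6812x+0.3548y = -0.0080−-0.1280z; -0.7123x+-0.4086y = -0.0005−-0.0204z
det = 0.5311;  x = 0.0065+-0.1122z,  y = -0.0100+0.1455z
quadratic in z: (1.0338)z²+(0.0907)z+(-0.1483)=0, √Δ=0.7883 → z ∈ {-0.4252, 0.3374}; z = -0.4252 (taking z<0)
x = 0.0542, y = -0.0719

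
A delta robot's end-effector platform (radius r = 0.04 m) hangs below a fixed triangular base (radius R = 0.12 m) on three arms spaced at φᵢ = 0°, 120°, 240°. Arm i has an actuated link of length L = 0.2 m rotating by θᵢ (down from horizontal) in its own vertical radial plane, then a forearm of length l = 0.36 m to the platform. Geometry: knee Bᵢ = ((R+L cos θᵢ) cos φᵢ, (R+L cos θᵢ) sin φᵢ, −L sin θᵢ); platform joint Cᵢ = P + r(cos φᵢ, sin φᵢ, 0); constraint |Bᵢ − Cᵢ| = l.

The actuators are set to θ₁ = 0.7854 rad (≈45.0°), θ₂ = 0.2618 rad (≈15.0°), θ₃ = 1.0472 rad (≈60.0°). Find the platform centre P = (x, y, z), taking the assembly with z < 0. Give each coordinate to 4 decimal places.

(-0.0176, 0.1331, -0.3754)

φ1=0.0°: virtual centre (0.2214, 0.0000, -0.1414), radius l
φ2=120.0°: virtual centre (-0.1366, 0.2366, -0.0518), radius l
centre 3 = (0.1800·cos240.0°, 0.1800·sin240.0°, -0.1732) = (-0.0900, -0.1559, -0.1732)
eliminate P² terms by subtracting sphere 1 from 2 and 3
linear system: -0.7160x+0.4732y = 0.0083−0.1793z; -0.6228x+-0.3118y = -0.0066−-0.0636z
det = 0.5179;  x = 0.0011+0.0499z,  y = 0.0191+-0.3035z
into |P−centre ₁|² = l²: 1.0946z² + 0.2493z + -0.0607 = 0;  Δ = 0.3278;  z = -0.3754 or 0.1477 → z<0 root = -0.3754
x = -0.0176, y = 0.1331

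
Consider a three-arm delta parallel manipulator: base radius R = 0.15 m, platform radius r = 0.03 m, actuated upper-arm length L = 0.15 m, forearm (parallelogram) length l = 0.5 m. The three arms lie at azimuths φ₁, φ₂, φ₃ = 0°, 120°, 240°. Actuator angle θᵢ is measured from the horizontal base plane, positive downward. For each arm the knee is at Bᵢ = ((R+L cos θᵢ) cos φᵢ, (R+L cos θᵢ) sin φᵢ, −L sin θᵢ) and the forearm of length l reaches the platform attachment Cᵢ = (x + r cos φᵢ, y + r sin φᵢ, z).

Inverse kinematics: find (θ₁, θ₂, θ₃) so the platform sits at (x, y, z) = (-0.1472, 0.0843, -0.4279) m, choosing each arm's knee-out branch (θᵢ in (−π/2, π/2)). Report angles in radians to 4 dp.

θ₁ = 0.7855, θ₂ = -0.3491, θ₃ = 0.2619

arm 1 (φ=0.0°): x'=-0.1472, y'=0.0843
  A=0.2672, B=-0.4279, C=(l²−L²−A²−y'²−z²)/(2L)=-0.1137
  γ=atan2(-0.4279,0.2672)=-1.0126;  ψ=arccos(-0.2253)=1.7981;  θ1=γ+ψ≈0.7855
arm 2 (φ=120.0°): x'=0.1466, y'=0.0853
  A=-0.0266, B=-0.4279, C=(l²−L²−A²−y'²−z²)/(2L)=0.1214
  γ=atan2(-0.4279,-0.0266)=-1.6329;  ψ=arccos(0.2831)=1.2838;  θ2=γ+ψ≈-0.3491
rotate P by −φ3: (0.0006, -0.1696, -0.4279)
  A=0.1194, B=-0.4279, C=(l²−L²−A²−y'²−z²)/(2L)=0.0046
  √(A²+B²)=0.4442;  θ3 = -1.2987+1.5605 ≈ 0.2619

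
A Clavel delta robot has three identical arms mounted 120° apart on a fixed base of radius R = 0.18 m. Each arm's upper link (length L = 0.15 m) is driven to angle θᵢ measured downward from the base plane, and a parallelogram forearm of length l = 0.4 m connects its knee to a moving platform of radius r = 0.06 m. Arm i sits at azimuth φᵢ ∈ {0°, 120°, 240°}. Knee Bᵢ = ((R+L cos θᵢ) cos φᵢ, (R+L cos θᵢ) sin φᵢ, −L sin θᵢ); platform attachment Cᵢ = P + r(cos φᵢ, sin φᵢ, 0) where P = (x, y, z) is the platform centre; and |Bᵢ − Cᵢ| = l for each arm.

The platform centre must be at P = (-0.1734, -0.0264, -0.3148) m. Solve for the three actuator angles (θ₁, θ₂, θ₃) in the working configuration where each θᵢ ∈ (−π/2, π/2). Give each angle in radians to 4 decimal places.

θ₁ = 1.1344, θ₂ = 0.0872, θ₃ = -0.1751

rotate P by −φ1: (-0.1734, -0.0264, -0.3148)
  A=0.2934, B=-0.3148, C=(l²−L²−A²−y'²−z²)/(2L)=-0.1613
  √(A²+B²)=0.4303;  θ1 = -0.8206+1.9549 ≈ 1.1344
rotate P by −φ2: (0.0638, 0.1634, -0.3148)
  A=0.0562, B=-0.3148, C=(l²−L²−A²−y'²−z²)/(2L)=0.0285
  √(A²+B²)=0.3198;  θ2 = -1.3942+1.4815 ≈ 0.0872
rotate P by −φ3: (0.1096, -0.1370, -0.3148)
  A cos θ + B sin θ = C:  0.0104·cos θ + -0.3148·sin θ = 0.0651
  γ=atan2(-0.3148,0.0104)=-1.5377;  ψ=arccos(0.2067)=1.3626;  θ3=γ+ψ≈-0.1751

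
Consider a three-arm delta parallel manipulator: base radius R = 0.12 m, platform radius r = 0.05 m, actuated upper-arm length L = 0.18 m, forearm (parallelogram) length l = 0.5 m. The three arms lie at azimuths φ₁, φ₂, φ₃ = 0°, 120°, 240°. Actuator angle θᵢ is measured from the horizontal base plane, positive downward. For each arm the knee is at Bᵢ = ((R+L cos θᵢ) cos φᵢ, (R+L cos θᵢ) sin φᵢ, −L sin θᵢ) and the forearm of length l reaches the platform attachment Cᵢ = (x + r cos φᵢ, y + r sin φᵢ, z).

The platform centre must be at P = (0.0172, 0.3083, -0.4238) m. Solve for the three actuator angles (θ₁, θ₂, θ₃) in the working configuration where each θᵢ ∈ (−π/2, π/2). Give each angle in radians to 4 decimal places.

φ1=0.0° → target in arm frame (0.0172, 0.3083)
  A=0.0528, B=-0.4238, C=(l²−L²−A²−y'²−z²)/(2L)=-0.1662
  θ1 = atan2(B,A) + arccos(C/0.4271) = 0.5237
rotate P by −φ2: (0.2584, -0.1690, -0.4238)
  A cos θ + B sin θ = C:  -0.1884·cos θ + -0.4238·sin θ = -0.0724
  θ2 = atan2(B,A) + arccos(C/0.4638) = -0.2615
arm 3 (φ=240.0°): x'=-0.2756, y'=-0.1393
  A cos θ + B sin θ = C:  0.3456·cos θ + -0.4238·sin θ = -0.2801
  γ=atan2(-0.4238,0.3456)=-0.8867;  ψ=arccos(-0.5122)=2.1085;  θ3=γ+ψ≈1.2218

θ₁ = 0.5237, θ₂ = -0.2615, θ₃ = 1.2218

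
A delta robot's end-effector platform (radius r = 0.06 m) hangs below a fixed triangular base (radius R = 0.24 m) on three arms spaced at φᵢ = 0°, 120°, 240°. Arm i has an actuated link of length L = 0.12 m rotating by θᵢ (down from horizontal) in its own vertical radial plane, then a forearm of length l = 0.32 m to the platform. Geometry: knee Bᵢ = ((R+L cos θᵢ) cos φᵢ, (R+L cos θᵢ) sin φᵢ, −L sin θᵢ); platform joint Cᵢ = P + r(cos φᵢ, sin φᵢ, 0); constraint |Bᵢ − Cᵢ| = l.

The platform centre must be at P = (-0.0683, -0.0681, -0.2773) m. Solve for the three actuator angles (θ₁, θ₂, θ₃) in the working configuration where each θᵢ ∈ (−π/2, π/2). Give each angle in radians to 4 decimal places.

θ₁ = 1.3962, θ₂ = 1.1344, θ₃ = 0.2616

rotate P by −φ1: (-0.0683, -0.0681, -0.2773)
  e−x'=0.2483;  (l²−L²−(e−x')²−y'²−z²)/2L = -0.2299
  γ=atan2(-0.2773,0.2483)=-0.8405;  ψ=arccos(-0.6178)=2.2367;  θ1=γ+ψ≈1.3962
rotate P by −φ2: (-0.0248, 0.0932, -0.2773)
  A=0.2048, B=-0.2773, C=(l²−L²−A²−y'²−z²)/(2L)=-0.1647
  γ=atan2(-0.2773,0.2048)=-0.9346;  ψ=arccos(-0.4778)=2.0690;  θ2=γ+ψ≈1.1344
arm 3 (φ=240.0°): x'=0.0931, y'=-0.0251
  A=0.0869, B=-0.2773, C=(l²−L²−A²−y'²−z²)/(2L)=0.0122
  γ=atan2(-0.2773,0.0869)=-1.2672;  ψ=arccos(0.0420)=1.5288;  θ3=γ+ψ≈0.2616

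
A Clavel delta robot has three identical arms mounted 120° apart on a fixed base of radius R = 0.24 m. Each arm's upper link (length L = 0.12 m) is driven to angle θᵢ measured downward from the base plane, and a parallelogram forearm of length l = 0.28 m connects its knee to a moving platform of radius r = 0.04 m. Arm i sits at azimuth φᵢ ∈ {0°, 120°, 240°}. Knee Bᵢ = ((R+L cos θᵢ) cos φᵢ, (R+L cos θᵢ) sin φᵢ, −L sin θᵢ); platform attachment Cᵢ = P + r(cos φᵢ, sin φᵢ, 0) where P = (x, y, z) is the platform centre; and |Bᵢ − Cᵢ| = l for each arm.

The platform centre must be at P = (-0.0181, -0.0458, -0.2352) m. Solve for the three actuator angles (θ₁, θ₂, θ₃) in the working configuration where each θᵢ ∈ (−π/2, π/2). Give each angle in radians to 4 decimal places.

arm 1 (φ=0.0°): x'=-0.0181, y'=-0.0458
  A=0.2181, B=-0.2352, C=(l²−L²−A²−y'²−z²)/(2L)=-0.1708
  θ1 = atan2(B,A) + arccos(C/0.3208) = 1.3091
φ2=120.0° → target in arm frame (-0.0306, 0.0386)
  A cos θ + B sin θ = C:  0.2306·cos θ + -0.2352·sin θ = -0.1916
  θ2 = atan2(B,A) + arccos(C/0.3294) = 1.3964
arm 3 (φ=240.0°): x'=0.0487, y'=0.0072
  A cos θ + B sin θ = C:  0.1513·cos θ + -0.2352·sin θ = -0.0594
  θ3 = atan2(B,A) + arccos(C/0.2797) = 0.7857

θ₁ = 1.3091, θ₂ = 1.3964, θ₃ = 0.7857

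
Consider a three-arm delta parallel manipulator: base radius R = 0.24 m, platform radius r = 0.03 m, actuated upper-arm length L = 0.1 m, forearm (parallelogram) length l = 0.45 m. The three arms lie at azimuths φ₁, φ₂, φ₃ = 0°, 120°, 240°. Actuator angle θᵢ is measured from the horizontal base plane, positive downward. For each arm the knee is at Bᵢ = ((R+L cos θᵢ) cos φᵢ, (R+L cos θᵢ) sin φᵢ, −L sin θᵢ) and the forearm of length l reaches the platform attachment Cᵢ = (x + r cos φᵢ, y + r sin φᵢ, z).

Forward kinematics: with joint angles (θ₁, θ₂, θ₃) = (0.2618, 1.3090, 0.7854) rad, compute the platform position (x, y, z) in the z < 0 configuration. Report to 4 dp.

φ1=0.0°: virtual centre (0.3066, 0.0000, -0.0259), radius l
φ2=120.0°: virtual centre (-0.1179, 0.2043, -0.0966), radius l
φ3=240.0°: virtual centre (-0.1404, -0.2431, -0.0707), radius l
eliminate P² terms by subtracting sphere 1 from 2 and 3
linear system: -0.8491x+0.4086y = -0.0297−-0.1414z; -0.8939x+-0.4862y = -0.0109−-0.0897z
det = 0.7780;  x = 0.0243+-0.1355z,  y = -0.0223+0.0646z
quadratic in z: (1.0225)z²+(0.1254)z+(-0.1216)=0, √Δ=0.7164 → z ∈ {-0.4116, 0.2890}; z = -0.4116 (taking z<0)
x = 0.0800, y = -0.0489

(0.0800, -0.0489, -0.4116)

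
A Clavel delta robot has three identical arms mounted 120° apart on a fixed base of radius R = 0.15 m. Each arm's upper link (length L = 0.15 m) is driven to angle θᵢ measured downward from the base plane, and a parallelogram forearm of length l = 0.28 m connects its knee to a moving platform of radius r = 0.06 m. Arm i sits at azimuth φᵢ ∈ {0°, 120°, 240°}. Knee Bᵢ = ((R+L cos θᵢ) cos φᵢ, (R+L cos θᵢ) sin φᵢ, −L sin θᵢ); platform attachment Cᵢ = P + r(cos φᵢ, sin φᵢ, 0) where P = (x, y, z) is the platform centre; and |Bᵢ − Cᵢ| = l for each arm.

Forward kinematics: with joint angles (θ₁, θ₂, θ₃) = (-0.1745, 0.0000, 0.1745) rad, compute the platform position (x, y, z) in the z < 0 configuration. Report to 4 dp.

(0.0155, 0.0096, -0.1440)

arm 1 at φ=0.0°: ρ1 = 0.2377;  S1 = (0.2377, 0.0000, 0.0260)
arm 2 at φ=120.0°: ρ2 = 0.2400;  S2 = (-0.1200, 0.2078, 0.0000)
S3 = (0.2377·cos240.0°, 0.2377·sin240.0°, -0.0260) = (-0.1189, -0.2059, -0.0260)
|S₂|²−|S₁|² = 0.0004;  |S₃|²−|S₁|² = 0.0000
plane₁₂: -0.7154x+0.4157y+-0.0521z = 0.0004
Cramer: x(z) = -0.0003-0.1095z;  y(z) = 0.0005-0.0632z
quadratic in z: (1.0160)z²+(0.0000)z+(-0.0211)=0, √Δ=0.2927 → z ∈ {-0.1440, 0.1440}; z = -0.1440 (taking z<0)
x = 0.0155, y = 0.0096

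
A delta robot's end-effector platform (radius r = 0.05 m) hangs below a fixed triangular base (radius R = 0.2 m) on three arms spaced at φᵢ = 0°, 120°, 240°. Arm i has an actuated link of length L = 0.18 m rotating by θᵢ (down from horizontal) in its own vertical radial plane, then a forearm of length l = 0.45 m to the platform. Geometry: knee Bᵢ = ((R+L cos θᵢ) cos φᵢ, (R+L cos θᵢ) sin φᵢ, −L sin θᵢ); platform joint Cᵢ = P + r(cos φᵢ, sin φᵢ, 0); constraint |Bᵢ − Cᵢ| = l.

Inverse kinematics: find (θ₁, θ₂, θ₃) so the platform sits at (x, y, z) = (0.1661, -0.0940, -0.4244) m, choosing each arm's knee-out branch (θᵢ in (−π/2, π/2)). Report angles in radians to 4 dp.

arm 1 (φ=0.0°): x'=0.1661, y'=-0.0940
  A=-0.0161, B=-0.4244, C=(l²−L²−A²−y'²−z²)/(2L)=-0.0531
  √(A²+B²)=0.4247;  θ1 = -1.6087+1.6961 ≈ 0.0874
φ2=120.0° → target in arm frame (-0.1645, -0.0968)
  A cos θ + B sin θ = C:  0.3145·cos θ + -0.4244·sin θ = -0.3285
  θ2 = atan2(B,A) + arccos(C/0.5282) = 1.3090
arm 3 (φ=240.0°): x'=-0.0016, y'=0.1908
  A=0.1516, B=-0.4244, C=(l²−L²−A²−y'²−z²)/(2L)=-0.1929
  √(A²+B²)=0.4507;  θ3 = -1.2276+2.0130 ≈ 0.7854

θ₁ = 0.0874, θ₂ = 1.3090, θ₃ = 0.7854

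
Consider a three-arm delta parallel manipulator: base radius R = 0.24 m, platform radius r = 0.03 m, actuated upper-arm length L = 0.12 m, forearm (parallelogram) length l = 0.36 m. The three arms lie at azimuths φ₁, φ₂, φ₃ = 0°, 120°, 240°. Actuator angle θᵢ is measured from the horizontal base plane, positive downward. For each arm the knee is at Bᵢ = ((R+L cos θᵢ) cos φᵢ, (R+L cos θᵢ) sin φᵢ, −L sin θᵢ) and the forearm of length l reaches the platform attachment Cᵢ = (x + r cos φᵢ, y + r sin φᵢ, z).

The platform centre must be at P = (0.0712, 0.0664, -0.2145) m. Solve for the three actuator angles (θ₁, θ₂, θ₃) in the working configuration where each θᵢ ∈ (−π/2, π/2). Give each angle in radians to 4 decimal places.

φ1=0.0° → target in arm frame (0.0712, 0.0664)
  A=0.1388, B=-0.2145, C=(l²−L²−A²−y'²−z²)/(2L)=0.1896
  √(A²+B²)=0.2555;  θ1 = -0.9965+0.7343 ≈ -0.2622
arm 2 (φ=120.0°): x'=0.0219, y'=-0.0949
  e−x'=0.1881;  (l²−L²−(e−x')²−y'²−z²)/2L = 0.1034
  γ=atan2(-0.2145,0.1881)=-0.8509;  ψ=arccos(0.3624)=1.2000;  θ2=γ+ψ≈0.3491
φ3=240.0° → target in arm frame (-0.0931, 0.0285)
  A cos θ + B sin θ = C:  0.3031·cos θ + -0.2145·sin θ = -0.0979
  θ3 = atan2(B,A) + arccos(C/0.3713) = 1.2217

θ₁ = -0.2622, θ₂ = 0.3491, θ₃ = 1.2217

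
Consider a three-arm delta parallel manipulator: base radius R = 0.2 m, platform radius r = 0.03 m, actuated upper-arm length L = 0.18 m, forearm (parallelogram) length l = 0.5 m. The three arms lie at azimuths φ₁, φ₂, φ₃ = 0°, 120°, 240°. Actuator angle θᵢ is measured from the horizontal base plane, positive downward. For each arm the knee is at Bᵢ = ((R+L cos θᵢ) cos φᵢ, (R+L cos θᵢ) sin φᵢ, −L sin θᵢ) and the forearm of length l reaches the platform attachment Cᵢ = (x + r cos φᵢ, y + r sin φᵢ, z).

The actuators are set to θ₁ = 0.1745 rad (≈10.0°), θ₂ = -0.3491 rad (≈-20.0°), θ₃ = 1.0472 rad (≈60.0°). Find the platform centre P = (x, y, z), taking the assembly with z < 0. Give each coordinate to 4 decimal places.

(0.0414, 0.1880, -0.3792)

arm 1 at φ=0.0°: (R−r)+L cos θ1 = 0.3473;  S1 = (0.3473, 0.0000, -0.0313)
φ2=120.0°: virtual centre (-0.1696, 0.2937, 0.0616), radius l
arm 3 at φ=240.0°: (R−r)+L cos θ3 = 0.2600;  S3 = (-0.1300, -0.2252, -0.1559)
|S₂|²−|S₁|² = -0.0028;  |S₃|²−|S₁|² = -0.0297
plane₁₂: -1.0337x+0.5874y+0.1856z = -0.0028
det = 1.0262;  x = 0.0182+-0.0612z,  y = 0.0273+-0.4238z
quadratic in z: (1.1833)z²+(0.0796)z+(-0.1400)=0, √Δ=0.8179 → z ∈ {-0.3792, 0.3119}; z = -0.3792 (taking z<0)
x = 0.0414, y = 0.1880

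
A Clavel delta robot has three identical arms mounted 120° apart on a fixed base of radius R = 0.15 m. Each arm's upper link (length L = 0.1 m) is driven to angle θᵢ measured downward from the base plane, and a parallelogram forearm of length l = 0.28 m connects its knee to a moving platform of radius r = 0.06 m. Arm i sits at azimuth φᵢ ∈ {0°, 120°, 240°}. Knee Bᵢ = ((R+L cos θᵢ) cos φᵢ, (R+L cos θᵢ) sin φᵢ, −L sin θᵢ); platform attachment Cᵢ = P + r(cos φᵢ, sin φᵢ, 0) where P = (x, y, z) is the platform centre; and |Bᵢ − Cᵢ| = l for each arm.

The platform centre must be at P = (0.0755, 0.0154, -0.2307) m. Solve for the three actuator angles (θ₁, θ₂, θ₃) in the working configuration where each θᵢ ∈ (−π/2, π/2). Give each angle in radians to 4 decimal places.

arm 1 (φ=0.0°): x'=0.0755, y'=0.0154
  A=0.0145, B=-0.2307, C=(l²−L²−A²−y'²−z²)/(2L)=0.0737
  √(A²+B²)=0.2312;  θ1 = -1.5080+1.2465 ≈ -0.2615
arm 2 (φ=120.0°): x'=-0.0244, y'=-0.0731
  A cos θ + B sin θ = C:  0.1144·cos θ + -0.2307·sin θ = -0.0163
  γ=atan2(-0.2307,0.1144)=-1.1104;  ψ=arccos(-0.0632)=1.6340;  θ2=γ+ψ≈0.5236
rotate P by −φ3: (-0.0511, 0.0577, -0.2307)
  A cos θ + B sin θ = C:  0.1411·cos θ + -0.2307·sin θ = -0.0403
  θ3 = atan2(B,A) + arccos(C/0.2704) = 0.6984

θ₁ = -0.2615, θ₂ = 0.5236, θ₃ = 0.6984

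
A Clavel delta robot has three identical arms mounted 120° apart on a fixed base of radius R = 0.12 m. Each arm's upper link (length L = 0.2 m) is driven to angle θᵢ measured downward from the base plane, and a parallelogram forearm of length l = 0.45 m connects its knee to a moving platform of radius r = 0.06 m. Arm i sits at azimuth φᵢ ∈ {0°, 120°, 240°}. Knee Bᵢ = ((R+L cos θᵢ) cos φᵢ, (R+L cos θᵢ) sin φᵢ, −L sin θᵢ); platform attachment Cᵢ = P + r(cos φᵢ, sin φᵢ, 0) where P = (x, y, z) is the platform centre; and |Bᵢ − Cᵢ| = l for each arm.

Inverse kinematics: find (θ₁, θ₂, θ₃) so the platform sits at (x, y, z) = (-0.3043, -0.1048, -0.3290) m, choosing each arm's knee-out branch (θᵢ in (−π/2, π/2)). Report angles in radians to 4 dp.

θ₁ = 1.3092, θ₂ = 0.3493, θ₃ = -0.3489

rotate P by −φ1: (-0.3043, -0.1048, -0.3290)
  A cos θ + B sin θ = C:  0.3643·cos θ + -0.3290·sin θ = -0.2236
  γ=atan2(-0.3290,0.3643)=-0.7345;  ψ=arccos(-0.4555)=2.0437;  θ1=γ+ψ≈1.3092
φ2=120.0° → target in arm frame (0.0614, 0.3159)
  e−x'=-0.0014;  (l²−L²−(e−x')²−y'²−z²)/2L = -0.1139
  γ=atan2(-0.3290,-0.0014)=-1.5750;  ψ=arccos(-0.3462)=1.9243;  θ2=γ+ψ≈0.3493
arm 3 (φ=240.0°): x'=0.2429, y'=-0.2111
  A=-0.1829, B=-0.3290, C=(l²−L²−A²−y'²−z²)/(2L)=-0.0594
  √(A²+B²)=0.3764;  θ3 = -2.0782+1.7293 ≈ -0.3489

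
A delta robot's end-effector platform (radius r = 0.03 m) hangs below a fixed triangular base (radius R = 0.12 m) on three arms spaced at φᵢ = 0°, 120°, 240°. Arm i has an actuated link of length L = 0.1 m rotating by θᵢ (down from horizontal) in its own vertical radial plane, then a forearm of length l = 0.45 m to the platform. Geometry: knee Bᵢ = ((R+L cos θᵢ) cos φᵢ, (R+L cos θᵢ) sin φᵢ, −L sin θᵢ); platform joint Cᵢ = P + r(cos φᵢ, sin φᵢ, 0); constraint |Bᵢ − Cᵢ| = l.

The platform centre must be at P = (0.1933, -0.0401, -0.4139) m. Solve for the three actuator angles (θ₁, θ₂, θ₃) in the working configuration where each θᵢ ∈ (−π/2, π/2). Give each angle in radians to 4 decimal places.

θ₁ = -0.3492, θ₂ = 1.0470, θ₃ = 0.7852

φ1=0.0° → target in arm frame (0.1933, -0.0401)
  A cos θ + B sin θ = C:  -0.1033·cos θ + -0.4139·sin θ = 0.0445
  γ=atan2(-0.4139,-0.1033)=-1.8154;  ψ=arccos(0.1044)=1.4662;  θ1=γ+ψ≈-0.3492
rotate P by −φ2: (-0.1314, -0.1474, -0.4139)
  e−x'=0.2214;  (l²−L²−(e−x')²−y'²−z²)/2L = -0.2477
  √(A²+B²)=0.4694;  θ2 = -1.0797+2.1266 ≈ 1.0470
φ3=240.0° → target in arm frame (-0.0619, 0.1875)
  A cos θ + B sin θ = C:  0.1519·cos θ + -0.4139·sin θ = -0.1852
  θ3 = atan2(B,A) + arccos(C/0.4409) = 0.7852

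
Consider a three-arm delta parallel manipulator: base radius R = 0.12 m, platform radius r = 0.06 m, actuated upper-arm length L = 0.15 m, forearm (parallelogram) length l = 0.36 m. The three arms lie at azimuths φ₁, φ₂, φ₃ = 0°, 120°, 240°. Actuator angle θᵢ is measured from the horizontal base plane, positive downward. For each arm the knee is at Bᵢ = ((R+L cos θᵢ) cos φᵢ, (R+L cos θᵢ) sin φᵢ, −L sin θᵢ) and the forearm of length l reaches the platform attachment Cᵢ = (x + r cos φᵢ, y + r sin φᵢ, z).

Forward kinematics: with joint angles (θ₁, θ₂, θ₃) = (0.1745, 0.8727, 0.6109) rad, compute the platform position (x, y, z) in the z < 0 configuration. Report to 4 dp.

(0.1031, -0.0461, -0.3674)

φ1=0.0°: virtual centre (0.2077, 0.0000, -0.0260), radius l
φ2=120.0°: virtual centre (-0.0782, 0.1355, -0.1149), radius l
arm 3 at φ=240.0°: (R−r)+L cos θ3 = 0.1829;  O3 = (-0.0914, -0.1584, -0.0860)
|O₂|²−|O₁|² = -0.0062;  |O₃|²−|O₁|² = -0.0030
linear system: -0.5719x+0.2709y = -0.0062−-0.1777z; -0.5983x+-0.3167y = -0.0030−-0.1200z
det = 0.3432;  x = 0.0080+-0.2587z,  y = -0.0058+0.1099z
sphere 1 gives Az²+Bz+C=0 with A=1.0790, B=0.1542, C=-0.0890;  B²−4AC=0.4080;  roots -0.3674, 0.2245;  negative root z = -0.3674
x = 0.1031, y = -0.0461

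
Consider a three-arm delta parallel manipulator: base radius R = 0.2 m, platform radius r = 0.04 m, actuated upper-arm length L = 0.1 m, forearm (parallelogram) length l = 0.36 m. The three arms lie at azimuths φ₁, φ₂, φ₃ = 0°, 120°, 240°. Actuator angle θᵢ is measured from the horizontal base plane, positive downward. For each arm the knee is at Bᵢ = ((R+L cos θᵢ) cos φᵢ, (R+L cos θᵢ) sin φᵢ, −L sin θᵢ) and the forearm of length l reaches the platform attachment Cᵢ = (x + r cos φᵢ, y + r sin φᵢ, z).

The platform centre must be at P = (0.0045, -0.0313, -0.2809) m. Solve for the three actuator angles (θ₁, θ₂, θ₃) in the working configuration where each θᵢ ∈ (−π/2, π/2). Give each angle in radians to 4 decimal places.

rotate P by −φ1: (0.0045, -0.0313, -0.2809)
  e−x'=0.1555;  (l²−L²−(e−x')²−y'²−z²)/2L = 0.0777
  θ1 = atan2(B,A) + arccos(C/0.3211) = 0.2612
arm 2 (φ=120.0°): x'=-0.0294, y'=0.0118
  A=0.1894, B=-0.2809, C=(l²−L²−A²−y'²−z²)/(2L)=0.0235
  γ=atan2(-0.2809,0.1894)=-0.9777;  ψ=arccos(0.0694)=1.5014;  θ2=γ+ψ≈0.5237
φ3=240.0° → target in arm frame (0.0249, 0.0195)
  A=0.1351, B=-0.2809, C=(l²−L²−A²−y'²−z²)/(2L)=0.1102
  √(A²+B²)=0.3117;  θ3 = -1.1224+1.2093 ≈ 0.0869

θ₁ = 0.2612, θ₂ = 0.5237, θ₃ = 0.0869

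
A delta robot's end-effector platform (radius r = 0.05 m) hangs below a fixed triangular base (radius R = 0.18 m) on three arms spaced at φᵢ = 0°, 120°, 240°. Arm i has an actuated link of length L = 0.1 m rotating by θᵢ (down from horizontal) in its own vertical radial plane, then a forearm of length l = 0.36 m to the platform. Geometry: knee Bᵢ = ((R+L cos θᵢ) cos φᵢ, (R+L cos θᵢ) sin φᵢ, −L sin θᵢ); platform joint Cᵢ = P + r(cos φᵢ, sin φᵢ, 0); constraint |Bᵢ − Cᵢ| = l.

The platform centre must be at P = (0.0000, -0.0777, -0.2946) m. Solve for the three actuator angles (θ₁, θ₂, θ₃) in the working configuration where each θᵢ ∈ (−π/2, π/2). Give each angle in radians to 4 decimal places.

θ₁ = 0.2617, θ₂ = 0.6978, θ₃ = -0.2619

rotate P by −φ1: (0.0000, -0.0777, -0.2946)
  e−x'=0.1300;  (l²−L²−(e−x')²−y'²−z²)/2L = 0.0494
  √(A²+B²)=0.3220;  θ1 = -1.1552+1.4169 ≈ 0.2617
rotate P by −φ2: (-0.0673, 0.0388, -0.2946)
  A=0.1973, B=-0.2946, C=(l²−L²−A²−y'²−z²)/(2L)=-0.0381
  θ2 = atan2(B,A) + arccos(C/0.3546) = 0.6978
arm 3 (φ=240.0°): x'=0.0673, y'=0.0389
  A cos θ + B sin θ = C:  0.0627·cos θ + -0.2946·sin θ = 0.1368
  γ=atan2(-0.2946,0.0627)=-1.3611;  ψ=arccos(0.4543)=1.0992;  θ3=γ+ψ≈-0.2619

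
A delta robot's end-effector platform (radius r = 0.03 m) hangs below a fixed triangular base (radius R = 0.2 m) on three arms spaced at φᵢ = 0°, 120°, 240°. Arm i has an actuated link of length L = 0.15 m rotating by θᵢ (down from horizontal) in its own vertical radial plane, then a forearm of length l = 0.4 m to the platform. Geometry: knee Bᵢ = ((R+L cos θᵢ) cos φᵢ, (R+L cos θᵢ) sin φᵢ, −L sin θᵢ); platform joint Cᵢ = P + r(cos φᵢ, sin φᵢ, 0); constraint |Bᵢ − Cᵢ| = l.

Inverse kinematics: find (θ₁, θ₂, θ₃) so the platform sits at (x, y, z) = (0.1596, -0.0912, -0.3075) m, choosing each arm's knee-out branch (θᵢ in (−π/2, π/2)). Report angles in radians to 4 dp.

φ1=0.0° → target in arm frame (0.1596, -0.0912)
  A cos θ + B sin θ = C:  0.0104·cos θ + -0.3075·sin θ = 0.1151
  θ1 = atan2(B,A) + arccos(C/0.3077) = -0.3495
φ2=120.0° → target in arm frame (-0.1588, -0.0926)
  A=0.3288, B=-0.3075, C=(l²−L²−A²−y'²−z²)/(2L)=-0.2458
  γ=atan2(-0.3075,0.3288)=-0.7520;  ψ=arccos(-0.5460)=2.1483;  θ2=γ+ψ≈1.3964
arm 3 (φ=240.0°): x'=-0.0008, y'=0.1838
  A=0.1708, B=-0.3075, C=(l²−L²−A²−y'²−z²)/(2L)=-0.0667
  θ3 = atan2(B,A) + arccos(C/0.3518) = 0.6980

θ₁ = -0.3495, θ₂ = 1.3964, θ₃ = 0.6980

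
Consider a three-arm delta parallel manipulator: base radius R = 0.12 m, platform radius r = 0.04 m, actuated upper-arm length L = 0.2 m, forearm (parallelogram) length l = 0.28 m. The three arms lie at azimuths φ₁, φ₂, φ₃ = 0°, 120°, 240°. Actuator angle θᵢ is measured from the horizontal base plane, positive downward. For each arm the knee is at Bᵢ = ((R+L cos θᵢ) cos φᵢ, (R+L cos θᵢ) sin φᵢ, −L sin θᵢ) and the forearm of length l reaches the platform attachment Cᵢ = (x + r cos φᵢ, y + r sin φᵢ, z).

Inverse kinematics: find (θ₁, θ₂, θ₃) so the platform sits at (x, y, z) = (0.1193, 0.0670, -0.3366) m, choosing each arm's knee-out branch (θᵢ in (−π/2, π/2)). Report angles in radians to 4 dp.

φ1=0.0° → target in arm frame (0.1193, 0.0670)
  A cos θ + B sin θ = C:  -0.0393·cos θ + -0.3366·sin θ = -0.2023
  θ1 = atan2(B,A) + arccos(C/0.3389) = 0.5236
φ2=120.0° → target in arm frame (-0.0016, -0.1368)
  e−x'=0.0816;  (l²−L²−(e−x')²−y'²−z²)/2L = -0.2507
  √(A²+B²)=0.3464;  θ2 = -1.3329+2.3801 ≈ 1.0472
rotate P by −φ3: (-0.1177, 0.0698, -0.3366)
  A cos θ + B sin θ = C:  0.1977·cos θ + -0.3366·sin θ = -0.2971
  √(A²+B²)=0.3904;  θ3 = -1.0398+2.4359 ≈ 1.3961

θ₁ = 0.5236, θ₂ = 1.0472, θ₃ = 1.3961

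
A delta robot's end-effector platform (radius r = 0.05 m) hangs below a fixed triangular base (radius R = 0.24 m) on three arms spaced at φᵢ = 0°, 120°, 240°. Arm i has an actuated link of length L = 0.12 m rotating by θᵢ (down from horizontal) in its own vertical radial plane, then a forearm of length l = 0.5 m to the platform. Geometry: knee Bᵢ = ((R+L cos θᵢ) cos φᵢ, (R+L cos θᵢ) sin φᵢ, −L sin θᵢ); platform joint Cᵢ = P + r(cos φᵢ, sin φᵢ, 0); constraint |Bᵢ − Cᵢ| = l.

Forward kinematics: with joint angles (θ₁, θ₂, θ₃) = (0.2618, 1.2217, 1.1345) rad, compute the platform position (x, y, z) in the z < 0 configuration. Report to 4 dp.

(0.1250, -0.0108, -0.4970)

O1 = (0.3059·cos0.0°, 0.3059·sin0.0°, -0.0311) = (0.3059, 0.0000, -0.0311)
arm 2 at φ=120.0°: ρ2 = 0.2310;  O2 = (-0.1155, 0.2001, -0.1128)
φ3=240.0°: virtual centre (-0.1204, -0.2085, -0.1088), radius l
eliminate P² terms by subtracting sphere 1 from 2 and 3
[-0.8429 0.4002 -0.1634]·P = -0.0284;  [-0.8525 -0.4169 -0.1554]·P = -0.0248
det = 0.6926;  x = 0.0314+-0.1882z,  y = -0.0049+0.0120z
sphere 1 gives Az²+Bz+C=0 with A=1.0355, B=0.1653, C=-0.1737;  B²−4AC=0.7467;  roots -0.4970, 0.3374;  negative root z = -0.4970
x = 0.1250, y = -0.0108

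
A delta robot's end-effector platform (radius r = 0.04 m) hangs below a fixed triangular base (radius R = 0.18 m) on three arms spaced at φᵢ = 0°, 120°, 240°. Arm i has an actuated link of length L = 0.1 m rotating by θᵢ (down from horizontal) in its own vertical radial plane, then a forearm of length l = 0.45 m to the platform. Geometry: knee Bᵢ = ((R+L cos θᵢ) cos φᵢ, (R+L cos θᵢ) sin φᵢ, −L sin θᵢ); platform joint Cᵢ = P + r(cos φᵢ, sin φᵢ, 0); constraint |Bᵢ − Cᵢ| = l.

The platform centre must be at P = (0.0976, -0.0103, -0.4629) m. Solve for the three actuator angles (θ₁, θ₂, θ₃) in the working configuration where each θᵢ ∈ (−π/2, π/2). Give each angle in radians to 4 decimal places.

φ1=0.0° → target in arm frame (0.0976, -0.0103)
  A cos θ + B sin θ = C:  0.0424·cos θ + -0.4629·sin θ = -0.1184
  √(A²+B²)=0.4648;  θ1 = -1.4795+1.8283 ≈ 0.3489
rotate P by −φ2: (-0.0577, -0.0794, -0.4629)
  A=0.1977, B=-0.4629, C=(l²−L²−A²−y'²−z²)/(2L)=-0.3358
  √(A²+B²)=0.5034;  θ2 = -1.1671+2.3013 ≈ 1.1341
rotate P by −φ3: (-0.0399, 0.0897, -0.4629)
  A=0.1799, B=-0.4629, C=(l²−L²−A²−y'²−z²)/(2L)=-0.3109
  θ3 = atan2(B,A) + arccos(C/0.4966) = 1.0470

θ₁ = 0.3489, θ₂ = 1.1341, θ₃ = 1.0470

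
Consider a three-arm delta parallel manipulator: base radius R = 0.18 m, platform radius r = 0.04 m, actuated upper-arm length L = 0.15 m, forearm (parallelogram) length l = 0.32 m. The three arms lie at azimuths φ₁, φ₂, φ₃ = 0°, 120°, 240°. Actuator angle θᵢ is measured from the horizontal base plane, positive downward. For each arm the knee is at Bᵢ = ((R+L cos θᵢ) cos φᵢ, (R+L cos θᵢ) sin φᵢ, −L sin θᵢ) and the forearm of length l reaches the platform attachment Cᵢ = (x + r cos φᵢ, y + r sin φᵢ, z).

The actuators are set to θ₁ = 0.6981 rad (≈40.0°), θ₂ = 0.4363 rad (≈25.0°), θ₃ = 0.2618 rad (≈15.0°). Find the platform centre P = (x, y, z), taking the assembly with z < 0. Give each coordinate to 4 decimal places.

φ1=0.0°: virtual centre (0.2549, 0.0000, -0.0964), radius l
arm 2 at φ=120.0°: ρ2 = 0.2759;  O2 = (-0.1380, 0.2390, -0.0634)
O3 = (0.2849·cos240.0°, 0.2849·sin240.0°, -0.0388) = (-0.1424, -0.2467, -0.0388)
eliminate P² terms by subtracting sphere 1 from 2 and 3
plane₁₂: -0.7858x+0.4780y+0.0661z = 0.0059
Cramer: x(z) = -0.0090+0.1142z;  y(z) = -0.0025+0.0495z
quadratic in z: (1.0155)z²+(0.1323)z+(-0.0234)=0, √Δ=0.3357 → z ∈ {-0.2305, 0.1002}; z = -0.2305 (taking z<0)
x = -0.0353, y = -0.0139

(-0.0353, -0.0139, -0.2305)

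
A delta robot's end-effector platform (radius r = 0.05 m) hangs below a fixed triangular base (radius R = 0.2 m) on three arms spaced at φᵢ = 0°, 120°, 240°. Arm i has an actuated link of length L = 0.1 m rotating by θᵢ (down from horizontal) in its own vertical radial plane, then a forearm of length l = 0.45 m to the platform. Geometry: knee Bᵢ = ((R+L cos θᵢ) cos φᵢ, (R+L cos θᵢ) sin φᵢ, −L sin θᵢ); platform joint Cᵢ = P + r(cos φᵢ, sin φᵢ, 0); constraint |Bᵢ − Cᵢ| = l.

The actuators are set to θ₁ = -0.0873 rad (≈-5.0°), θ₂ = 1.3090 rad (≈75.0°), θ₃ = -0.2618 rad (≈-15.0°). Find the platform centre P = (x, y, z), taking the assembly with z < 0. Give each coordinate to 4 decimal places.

(0.0765, -0.1616, -0.3740)

arm 1 at φ=0.0°: e+L cos θ1 = 0.2496;  centre 1 = (0.2496, 0.0000, 0.0087)
φ2=120.0°: virtual centre (-0.0879, 0.1523, -0.0966), radius l
arm 3 at φ=240.0°: e+L cos θ3 = 0.2466;  centre 3 = (-0.1233, -0.2136, 0.0259)
|centre ₂|²−|centre ₁|² = -0.0221;  |centre ₃|²−|centre ₁|² = -0.0009
plane₁₂: -0.6751x+0.3046y+-0.2106z = -0.0221
det = 0.5156;  x = 0.0189+-0.1542z,  y = -0.0308+0.3496z
sphere 1 gives Az²+Bz+C=0 with A=1.1460, B=0.0322, C=-0.1482;  B²−4AC=0.6805;  roots -0.3740, 0.3459;  negative root z = -0.3740
x = 0.0765, y = -0.1616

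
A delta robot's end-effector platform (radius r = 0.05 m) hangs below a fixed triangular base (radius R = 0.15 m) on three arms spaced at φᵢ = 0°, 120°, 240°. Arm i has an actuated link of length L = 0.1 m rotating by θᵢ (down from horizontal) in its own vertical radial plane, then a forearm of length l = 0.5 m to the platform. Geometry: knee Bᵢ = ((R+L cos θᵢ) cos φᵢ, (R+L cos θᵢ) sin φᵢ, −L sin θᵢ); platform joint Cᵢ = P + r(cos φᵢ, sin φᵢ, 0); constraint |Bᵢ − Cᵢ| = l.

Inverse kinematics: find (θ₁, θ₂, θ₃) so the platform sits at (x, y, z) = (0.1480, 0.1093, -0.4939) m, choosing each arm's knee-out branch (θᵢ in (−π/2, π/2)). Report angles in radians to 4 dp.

rotate P by −φ1: (0.1480, 0.1093, -0.4939)
  e−x'=-0.0480;  (l²−L²−(e−x')²−y'²−z²)/2L = -0.0909
  θ1 = atan2(B,A) + arccos(C/0.4962) = 0.0874
rotate P by −φ2: (0.0207, -0.1828, -0.4939)
  e−x'=0.0793;  (l²−L²−(e−x')²−y'²−z²)/2L = -0.2183
  γ=atan2(-0.4939,0.0793)=-1.4115;  ψ=arccos(-0.4364)=2.0223;  θ2=γ+ψ≈0.6108
rotate P by −φ3: (-0.1687, 0.0735, -0.4939)
  A cos θ + B sin θ = C:  0.2687·cos θ + -0.4939·sin θ = -0.4076
  γ=atan2(-0.4939,0.2687)=-1.0726;  ψ=arccos(-0.7249)=2.3818;  θ3=γ+ψ≈1.3091

θ₁ = 0.0874, θ₂ = 0.6108, θ₃ = 1.3091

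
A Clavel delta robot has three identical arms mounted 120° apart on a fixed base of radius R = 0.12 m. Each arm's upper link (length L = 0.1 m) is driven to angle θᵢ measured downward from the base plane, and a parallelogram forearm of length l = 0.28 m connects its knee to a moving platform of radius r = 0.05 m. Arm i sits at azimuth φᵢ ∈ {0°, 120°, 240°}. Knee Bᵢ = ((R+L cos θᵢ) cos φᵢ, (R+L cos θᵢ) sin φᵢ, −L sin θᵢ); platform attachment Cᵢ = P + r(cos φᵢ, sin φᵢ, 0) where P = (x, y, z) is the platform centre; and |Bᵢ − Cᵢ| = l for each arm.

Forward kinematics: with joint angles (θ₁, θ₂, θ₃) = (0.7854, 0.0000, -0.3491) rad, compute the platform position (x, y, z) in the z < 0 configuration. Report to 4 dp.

S1 = (0.1407·cos0.0°, 0.1407·sin0.0°, -0.0707) = (0.1407, 0.0000, -0.0707)
arm 2 at φ=120.0°: e+L cos θ2 = 0.1700;  S2 = (-0.0850, 0.1472, 0.0000)
S3 = (0.1640·cos240.0°, 0.1640·sin240.0°, 0.0342) = (-0.0820, -0.1420, 0.0342)
|S₂|²−|S₁|² = 0.0041;  |S₃|²−|S₁|² = 0.0033
linear system: -0.4514x+0.2944y = 0.0041−0.1414z; -0.4454x+-0.2840y = 0.0033−0.2098z
det = 0.2593;  x = -0.0082+0.3931z,  y = 0.0014+0.1224z
sphere 1 gives Az²+Bz+C=0 with A=1.1695, B=0.0247, C=-0.0512;  B²−4AC=0.2403;  roots -0.2201, 0.1990;  negative root z = -0.2201
x = -0.0947, y = -0.0256

(-0.0947, -0.0256, -0.2201)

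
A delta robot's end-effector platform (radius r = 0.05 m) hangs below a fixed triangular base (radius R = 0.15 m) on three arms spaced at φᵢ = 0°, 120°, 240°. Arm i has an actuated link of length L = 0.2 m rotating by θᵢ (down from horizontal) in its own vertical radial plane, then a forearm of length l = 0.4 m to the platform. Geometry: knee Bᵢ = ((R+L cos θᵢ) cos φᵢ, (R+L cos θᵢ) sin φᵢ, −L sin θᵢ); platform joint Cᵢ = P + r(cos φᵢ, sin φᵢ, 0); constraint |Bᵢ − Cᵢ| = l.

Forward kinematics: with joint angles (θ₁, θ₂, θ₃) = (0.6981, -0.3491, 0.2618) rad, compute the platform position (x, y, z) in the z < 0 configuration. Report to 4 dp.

(-0.1081, 0.0679, -0.2862)

arm 1 at φ=0.0°: (R−r)+L cos θ1 = 0.2532;  centre 1 = (0.2532, 0.0000, -0.1286)
arm 2 at φ=120.0°: (R−r)+L cos θ2 = 0.2879;  centre 2 = (-0.1440, 0.2494, 0.0684)
centre 3 = (0.2932·cos240.0°, 0.2932·sin240.0°, -0.0518) = (-0.1466, -0.2539, -0.0518)
|centre ₂|²−|centre ₁|² = 0.0069;  |centre ₃|²−|centre ₁|² = 0.0080
[-0.7944 0.4987 0.3939]·P = 0.0069;  [-0.7996 -0.5078 0.1536]·P = 0.0080
Cramer: x(z) = -0.0094+0.3449z;  y(z) = -0.0010-0.2406z
quadratic in z: (1.1768)z²+(0.0765)z+(-0.0745)=0, √Δ=0.5972 → z ∈ {-0.2862, 0.2212}; z = -0.2862 (taking z<0)
x = -0.1081, y = 0.0679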